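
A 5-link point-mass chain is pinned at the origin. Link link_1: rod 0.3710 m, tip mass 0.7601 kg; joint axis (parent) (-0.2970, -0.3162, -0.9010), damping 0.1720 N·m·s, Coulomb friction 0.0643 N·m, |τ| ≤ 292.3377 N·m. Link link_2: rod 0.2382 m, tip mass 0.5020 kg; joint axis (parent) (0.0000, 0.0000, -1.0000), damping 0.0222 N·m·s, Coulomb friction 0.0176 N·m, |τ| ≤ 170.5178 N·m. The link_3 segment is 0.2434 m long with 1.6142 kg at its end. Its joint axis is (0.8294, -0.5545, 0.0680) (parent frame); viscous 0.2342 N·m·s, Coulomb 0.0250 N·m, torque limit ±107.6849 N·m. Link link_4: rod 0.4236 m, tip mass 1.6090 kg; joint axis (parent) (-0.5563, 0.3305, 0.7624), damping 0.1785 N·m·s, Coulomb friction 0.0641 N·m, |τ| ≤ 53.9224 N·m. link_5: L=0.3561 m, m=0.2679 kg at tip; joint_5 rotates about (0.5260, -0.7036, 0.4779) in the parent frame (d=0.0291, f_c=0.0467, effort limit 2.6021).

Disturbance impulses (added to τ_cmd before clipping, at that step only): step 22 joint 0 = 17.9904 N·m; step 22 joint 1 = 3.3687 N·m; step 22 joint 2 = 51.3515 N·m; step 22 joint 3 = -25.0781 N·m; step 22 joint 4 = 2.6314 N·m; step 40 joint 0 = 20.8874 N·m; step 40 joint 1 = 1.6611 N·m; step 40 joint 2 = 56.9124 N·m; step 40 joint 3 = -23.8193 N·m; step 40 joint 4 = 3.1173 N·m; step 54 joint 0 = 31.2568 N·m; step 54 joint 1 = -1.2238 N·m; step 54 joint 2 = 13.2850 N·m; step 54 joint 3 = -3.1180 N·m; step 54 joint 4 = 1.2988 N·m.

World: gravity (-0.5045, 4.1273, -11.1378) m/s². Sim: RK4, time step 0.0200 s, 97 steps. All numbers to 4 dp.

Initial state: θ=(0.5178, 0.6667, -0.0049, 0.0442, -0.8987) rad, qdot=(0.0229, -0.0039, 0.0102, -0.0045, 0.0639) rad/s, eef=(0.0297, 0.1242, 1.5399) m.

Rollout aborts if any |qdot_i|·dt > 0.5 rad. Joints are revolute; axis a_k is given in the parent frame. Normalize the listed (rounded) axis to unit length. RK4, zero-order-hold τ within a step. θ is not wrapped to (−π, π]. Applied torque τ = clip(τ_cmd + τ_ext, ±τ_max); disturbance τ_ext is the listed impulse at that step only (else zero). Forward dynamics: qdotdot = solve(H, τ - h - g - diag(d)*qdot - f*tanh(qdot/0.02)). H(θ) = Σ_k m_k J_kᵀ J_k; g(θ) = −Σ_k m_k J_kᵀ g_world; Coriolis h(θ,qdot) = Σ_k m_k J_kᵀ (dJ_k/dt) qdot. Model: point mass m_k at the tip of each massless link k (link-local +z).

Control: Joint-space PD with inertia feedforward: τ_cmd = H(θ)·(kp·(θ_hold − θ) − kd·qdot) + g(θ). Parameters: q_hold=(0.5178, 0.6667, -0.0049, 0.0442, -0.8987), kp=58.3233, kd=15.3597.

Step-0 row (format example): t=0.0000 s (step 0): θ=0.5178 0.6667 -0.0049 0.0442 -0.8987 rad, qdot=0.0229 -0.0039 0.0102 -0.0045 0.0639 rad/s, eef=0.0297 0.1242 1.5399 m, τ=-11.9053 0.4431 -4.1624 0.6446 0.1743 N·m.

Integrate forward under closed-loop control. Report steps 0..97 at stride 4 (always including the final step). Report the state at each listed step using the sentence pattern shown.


t=0.0800 s (step 4): θ=0.5186 0.6654 -0.0046 0.0435 -0.8981 rad, qdot=0.0012 0.0283 0.0120 0.0241 0.0134 rad/s, eef=0.0288 0.1250 1.5401 m, τ=-11.6103 0.4295 -3.8916 0.5434 0.2119 N·m.
t=0.1600 s (step 8): θ=0.5186 0.6648 -0.0047 0.0430 -0.8985 rad, qdot=-0.0028 0.0331 0.0082 0.0252 0.0121 rad/s, eef=0.0288 0.1249 1.5401 m, τ=-11.5263 0.4285 -3.7914 0.5086 0.2189 N·m.
t=0.2400 s (step 12): θ=0.5184 0.6643 -0.0049 0.0426 -0.8989 rad, qdot=-0.0030 0.0342 0.0076 0.0258 0.0124 rad/s, eef=0.0290 0.1248 1.5400 m, τ=-11.5005 0.4301 -3.7541 0.4965 0.2212 N·m.
t=0.3200 s (step 16): θ=0.5183 0.6640 -0.0052 0.0423 -0.8993 rad, qdot=-0.0026 0.0345 0.0080 0.0263 0.0130 rad/s, eef=0.0293 0.1246 1.5399 m, τ=-11.4918 0.4318 -3.7392 0.4927 0.2221 N·m.
t=0.4000 s (step 20): θ=0.5181 0.6636 -0.0054 0.0420 -0.8996 rad, qdot=-0.0022 0.0347 0.0086 0.0267 0.0136 rad/s, eef=0.0295 0.1245 1.5399 m, τ=-11.4884 0.4331 -3.7321 0.4918 0.2225 N·m.
t=0.4800 s (step 24): θ=0.5175 0.6690 -0.0004 -0.0096 -0.8983 rad, qdot=-0.0346 0.6000 0.2547 -0.9842 0.1331 rad/s, eef=-0.0055 0.1199 1.5452 m, τ=-16.1741 -0.6304 -16.5311 6.8028 -0.3531 N·m.
t=0.5600 s (step 28): θ=0.5152 0.7069 0.0141 -0.0302 -0.8945 rad, qdot=-0.0085 0.1405 0.0509 0.0496 -0.0105 rad/s, eef=-0.0367 0.1149 1.5483 m, τ=-13.4050 -0.2558 -8.3893 2.8867 0.0412 N·m.
t=0.6400 s (step 32): θ=0.5155 0.7002 0.0106 -0.0251 -0.8954 rad, qdot=0.0087 -0.2029 -0.0992 0.0773 -0.0117 rad/s, eef=-0.0294 0.1154 1.5477 m, τ=-12.1312 -0.0180 -5.2594 1.4546 0.1514 N·m.
t=0.7200 s (step 36): θ=0.5161 0.6824 0.0019 -0.0188 -0.8961 rad, qdot=0.0071 -0.2396 -0.1115 0.0667 -0.0151 rad/s, eef=-0.0149 0.1172 1.5465 m, τ=-11.6341 0.1470 -4.0509 0.9124 0.1922 N·m.
t=0.8000 s (step 40): θ=0.5166 0.6659 -0.0060 -0.0136 -0.8968 rad, qdot=0.0054 -0.1873 -0.0875 0.0525 -0.0141 rad/s, eef=-0.0020 0.1191 1.5453 m, τ=9.4079 1.9183 53.3152 -23.1067 2.6021 N·m.
t=0.8800 s (step 44): θ=0.5127 0.6406 0.0379 -0.0138 -0.8997 rad, qdot=-0.0067 -0.0064 0.2375 0.0804 0.0202 rad/s, eef=-0.0364 0.1278 1.5470 m, τ=-14.8707 -0.4169 -11.5739 4.0173 -0.1451 N·m.
t=0.9600 s (step 48): θ=0.5136 0.6372 0.0383 -0.0103 -0.9001 rad, qdot=0.0193 -0.0476 -0.1339 0.0427 -0.0081 rad/s, eef=-0.0345 0.1291 1.5467 m, τ=-12.7619 -0.2294 -5.9413 1.6481 0.1093 N·m.
t=1.0400 s (step 52): θ=0.5151 0.6331 0.0247 -0.0067 -0.9005 rad, qdot=0.0169 -0.0802 -0.1875 0.0308 -0.0156 rad/s, eef=-0.0198 0.1289 1.5457 m, τ=-11.9258 -0.0175 -3.9727 0.8172 0.1929 N·m.
t=1.1200 s (step 56): θ=0.5357 0.5605 0.0071 -0.0174 -0.9176 rad, qdot=0.4884 -1.4352 -0.1646 -0.0762 -0.3163 rad/s, eef=-0.0032 0.1443 1.5408 m, τ=-19.1561 0.4742 -5.6483 0.9607 -0.1022 N·m.
t=1.2000 s (step 60): θ=0.5522 0.5212 -0.0013 -0.0118 -0.9231 rad, qdot=0.0209 -0.0482 -0.1037 0.0358 -0.0014 rad/s, eef=0.0087 0.1582 1.5373 m, τ=-13.8799 0.3819 -3.2506 0.4121 0.1289 N·m.
t=1.2800 s (step 64): θ=0.5484 0.5269 -0.0086 -0.0103 -0.9232 rad, qdot=-0.0884 0.1489 -0.0724 0.0231 0.0033 rad/s, eef=0.0168 0.1550 1.5369 m, τ=-12.1531 0.3890 -2.6897 0.3088 0.2154 N·m.
t=1.3600 s (step 68): θ=0.5408 0.5392 -0.0136 -0.0096 -0.9237 rad, qdot=-0.0954 0.1840 -0.0428 0.0280 0.0041 rad/s, eef=0.0226 0.1486 1.5368 m, τ=-11.5952 0.4092 -2.5976 0.3100 0.2424 N·m.
t=1.4400 s (step 72): θ=0.5339 0.5518 -0.0168 -0.0087 -0.9241 rad, qdot=-0.0758 0.1714 -0.0231 0.0311 0.0058 rad/s, eef=0.0266 0.1426 1.5369 m, τ=-11.4420 0.4284 -2.6501 0.3399 0.2488 N·m.
t=1.5200 s (step 76): θ=0.5288 0.5628 -0.0187 -0.0078 -0.9245 rad, qdot=-0.0536 0.1522 -0.0099 0.0352 0.0093 rad/s, eef=0.0291 0.1379 1.5370 m, τ=-11.4232 0.4431 -2.7331 0.3711 0.2488 N·m.
t=1.6000 s (step 80): θ=0.5253 0.5722 -0.0197 -0.0066 -0.9246 rad, qdot=-0.0356 0.1460 -0.0000 0.0434 0.0156 rad/s, eef=0.0305 0.1344 1.5371 m, τ=-11.4408 0.4515 -2.8166 0.3986 0.2474 N·m.
t=1.6800 s (step 84): θ=0.5230 0.5805 -0.0203 -0.0052 -0.9245 rad, qdot=-0.0232 0.1314 0.0058 0.0461 0.0188 rad/s, eef=0.0313 0.1317 1.5371 m, τ=-11.4598 0.4574 -2.8957 0.4220 0.2458 N·m.
t=1.7600 s (step 88): θ=0.5215 0.5873 -0.0205 -0.0038 -0.9243 rad, qdot=-0.0156 0.1135 0.0097 0.0469 0.0207 rad/s, eef=0.0317 0.1298 1.5372 m, τ=-11.4699 0.4617 -2.9626 0.4392 0.2443 N·m.
t=1.8400 s (step 92): θ=0.5205 0.5927 -0.0204 -0.0023 -0.9239 rad, qdot=-0.0109 0.0991 0.0126 0.0477 0.0223 rad/s, eef=0.0320 0.1284 1.5373 m, τ=-11.4728 0.4643 -3.0162 0.4511 0.2431 N·m.
t=1.9200 s (step 96): θ=0.5197 0.5973 -0.0201 -0.0008 -0.9235 rad, qdot=-0.0078 0.0913 0.0147 0.0492 0.0240 rad/s, eef=0.0321 0.1274 1.5373 m, τ=-11.4724 0.4648 -3.0607 0.4596 0.2422 N·m.
t=1.9400 s (step 97): θ=0.5196 0.5983 -0.0200 -0.0004 -0.9234 rad, qdot=-0.0072 0.0901 0.0152 0.0496 0.0244 rad/s, eef=0.0321 0.1272 1.5374 m.


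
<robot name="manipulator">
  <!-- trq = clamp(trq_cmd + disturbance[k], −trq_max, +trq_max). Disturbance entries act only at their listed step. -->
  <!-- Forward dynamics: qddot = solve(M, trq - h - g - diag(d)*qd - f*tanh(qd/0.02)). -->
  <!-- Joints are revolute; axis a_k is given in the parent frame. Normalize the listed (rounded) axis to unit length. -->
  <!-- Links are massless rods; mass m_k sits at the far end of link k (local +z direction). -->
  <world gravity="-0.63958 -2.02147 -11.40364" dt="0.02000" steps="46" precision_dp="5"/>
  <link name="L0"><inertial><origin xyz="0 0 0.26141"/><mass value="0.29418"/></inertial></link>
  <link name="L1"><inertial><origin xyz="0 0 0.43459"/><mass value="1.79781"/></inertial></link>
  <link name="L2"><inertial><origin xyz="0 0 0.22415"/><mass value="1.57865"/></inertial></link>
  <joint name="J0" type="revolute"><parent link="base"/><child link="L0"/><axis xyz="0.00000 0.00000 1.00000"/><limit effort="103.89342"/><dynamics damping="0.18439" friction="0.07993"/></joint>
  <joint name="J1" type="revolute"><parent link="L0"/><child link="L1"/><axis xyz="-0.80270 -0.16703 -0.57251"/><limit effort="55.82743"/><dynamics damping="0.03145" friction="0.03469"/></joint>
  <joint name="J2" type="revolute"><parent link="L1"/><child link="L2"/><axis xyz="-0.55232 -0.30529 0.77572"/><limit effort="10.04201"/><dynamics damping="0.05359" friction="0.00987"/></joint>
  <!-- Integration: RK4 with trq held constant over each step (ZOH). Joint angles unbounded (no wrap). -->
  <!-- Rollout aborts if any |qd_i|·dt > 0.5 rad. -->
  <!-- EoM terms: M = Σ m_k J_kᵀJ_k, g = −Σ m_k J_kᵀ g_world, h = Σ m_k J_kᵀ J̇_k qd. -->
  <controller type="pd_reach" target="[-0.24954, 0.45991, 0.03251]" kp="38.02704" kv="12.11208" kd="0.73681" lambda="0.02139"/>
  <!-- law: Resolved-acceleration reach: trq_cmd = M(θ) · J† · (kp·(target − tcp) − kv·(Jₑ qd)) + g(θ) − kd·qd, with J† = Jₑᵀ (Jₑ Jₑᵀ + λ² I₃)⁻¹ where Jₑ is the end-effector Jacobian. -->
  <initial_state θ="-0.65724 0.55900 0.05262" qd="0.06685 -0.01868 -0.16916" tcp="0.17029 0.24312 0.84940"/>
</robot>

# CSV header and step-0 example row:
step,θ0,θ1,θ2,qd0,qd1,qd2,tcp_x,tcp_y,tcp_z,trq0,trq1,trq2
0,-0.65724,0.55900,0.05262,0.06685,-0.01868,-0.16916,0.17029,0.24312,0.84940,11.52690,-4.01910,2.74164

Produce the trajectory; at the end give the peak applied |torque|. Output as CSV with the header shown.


step,θ0,θ1,θ2,qd0,qd1,qd2,tcp_x,tcp_y,tcp_z,trq0,trq1,trq2
1,-0.64937,0.55315,0.08835,0.71200,-0.54583,3.65077,0.16802,0.24660,0.84843,7.20987,-11.70691,-0.80541
2,-0.63028,0.54071,0.16392,1.19937,-0.69025,3.88010,0.16187,0.25434,0.84622,3.10754,-18.28151,-0.75814
3,-0.61112,0.51822,0.27425,0.69191,-1.53119,7.06048,0.15190,0.26259,0.84365,0.07477,-20.07914,-2.82590
4,-0.60254,0.48321,0.42052,0.16465,-1.96252,7.54287,0.13846,0.26865,0.84092,-1.21833,-13.47540,-2.38322
5,-0.60382,0.44255,0.56963,-0.29194,-2.10714,7.37548,0.12265,0.27079,0.83874,-1.09313,-5.51622,-1.69503
6,-0.61088,0.40217,0.70832,-0.41593,-1.94562,6.55055,0.10600,0.27008,0.83682,-0.75427,0.02869,-0.84616
7,-0.61936,0.36590,0.83400,-0.44056,-1.69302,6.07434,0.08949,0.26824,0.83458,-0.50576,3.15172,-0.57791
8,-0.62679,0.33542,0.95025,-0.31048,-1.36453,5.60960,0.07354,0.26664,0.83146,-0.47218,4.74845,-0.47054
9,-0.63121,0.31165,1.05913,-0.14155,-1.01980,5.33149,0.05830,0.26605,0.82723,-0.55027,5.44729,-0.59207
10,-0.63181,0.29487,1.16289,0.05968,-0.66577,5.11015,0.04383,0.26681,0.82178,-0.69191,5.65884,-0.77782
11,-0.62889,0.28503,1.26353,0.22143,-0.32141,4.99553,0.03021,0.26899,0.81508,-0.79313,5.61937,-1.03596
12,-0.62216,0.28215,1.36087,0.43990,0.03043,4.77829,0.01755,0.27255,0.80723,-0.94555,5.43480,-1.18386
13,-0.61159,0.28613,1.45490,0.60782,0.36608,4.65360,0.00586,0.27743,0.79836,-1.04688,5.17809,-1.37810
14,-0.59751,0.29679,1.54581,0.79323,0.69927,4.45896,-0.00480,0.28355,0.78853,-1.14280,4.85122,-1.47633
15,-0.58010,0.31398,1.63326,0.94444,1.02079,4.29907,-0.01439,0.29088,0.77782,-1.18630,4.45029,-1.56490
16,-0.55970,0.33752,1.71719,1.09349,1.33401,4.09888,-0.02291,0.29939,0.76626,-1.20129,3.96072,-1.57860
17,-0.53660,0.36720,1.79734,1.21807,1.63494,3.91184,-0.03038,0.30905,0.75383,-1.16952,3.36168,-1.56220
18,-0.51113,0.40277,1.87362,1.33223,1.92303,3.70509,-0.03682,0.31986,0.74051,-1.10336,2.63504,-1.48773
19,-0.48359,0.44394,1.94591,1.42709,2.19567,3.50633,-0.04231,0.33178,0.72622,-0.99792,1.76648,-1.37945
20,-0.45430,0.49038,2.01421,1.50945,2.45055,3.30020,-0.04694,0.34473,0.71087,-0.86158,0.75005,-1.22597
21,-0.42351,0.54173,2.07849,1.57706,2.68516,3.09958,-0.05080,0.35861,0.69435,-0.69666,-0.41283,-1.04103
22,-0.39149,0.59753,2.13877,1.63374,2.89653,2.89704,-0.05402,0.37326,0.67658,-0.51091,-1.71165,-0.82225
23,-0.35844,0.65730,2.19505,1.67988,3.08210,2.69775,-0.05671,0.38847,0.65748,-0.31036,-3.12842,-0.57911
24,-0.32454,0.72051,2.24735,1.71776,3.23908,2.49854,-0.05900,0.40400,0.63700,-0.10290,-4.63758,-0.31484
25,-0.28996,0.78654,2.29569,1.74830,3.36532,2.30146,-0.06100,0.41958,0.61516,0.10421,-6.20755,-0.03788
26,-0.25483,0.85478,2.34008,1.77277,3.45895,2.10577,-0.06282,0.43489,0.59201,0.30355,-7.80173,0.24545
27,-0.21925,0.92455,2.38055,1.79182,3.51889,1.91279,-0.06458,0.44966,0.56767,0.48843,-9.38046,0.52705
28,-0.18333,0.99518,2.41718,1.80601,3.54477,1.72314,-0.06635,0.46360,0.54232,0.65284,-10.90297,0.79976
29,-0.14717,1.06599,2.45003,1.81560,3.53713,1.53831,-0.06823,0.47646,0.51619,0.79174,-12.32989,1.05647
30,-0.11085,1.13633,2.47921,1.82071,3.49738,1.35965,-0.07028,0.48803,0.48955,0.90110,-13.62576,1.29113
31,-0.07447,1.20558,2.50486,1.82132,3.42783,1.18879,-0.07253,0.49818,0.46270,0.97790,-14.76137,1.49876
32,-0.03812,1.27316,2.52717,1.81737,3.33150,1.02722,-0.07505,0.50681,0.43594,1.02013,-15.71563,1.67582
33,-0.00188,1.33860,2.54632,1.80877,3.21204,0.87626,-0.07784,0.51390,0.40958,1.02686,-16.47663,1.82029
34,0.03414,1.40145,2.56254,1.79545,3.07349,0.73692,-0.08092,0.51948,0.38388,0.99818,-17.04183,1.93171
35,0.06985,1.46139,2.57608,1.77739,2.92006,0.60978,-0.08430,0.52363,0.35911,0.93528,-17.41735,2.01103
36,0.10516,1.51815,2.58719,1.75467,2.75592,0.49502,-0.08797,0.52646,0.33545,0.84036,-17.61658,2.06038
37,0.13997,1.57156,2.59611,1.72741,2.58504,0.39241,-0.09193,0.52811,0.31306,0.71658,-17.65830,2.08280
38,0.17420,1.62153,2.60308,1.69586,2.41106,0.30138,-0.09616,0.52873,0.29204,0.56784,-17.56472,2.08188
39,0.20777,1.66802,2.60833,1.66032,2.23717,0.22114,-0.10063,0.52847,0.27246,0.39861,-17.35958,2.06148
40,0.24058,1.71106,2.61208,1.62118,2.06609,0.15075,-0.10533,0.52748,0.25434,0.21360,-17.06654,2.02544
41,0.27259,1.75074,2.61449,1.57889,1.90005,0.08920,-0.11023,0.52590,0.23765,0.01759,-16.70797,1.97739
42,0.30372,1.78716,2.61575,1.53392,1.74080,0.03566,-0.11531,0.52385,0.22236,-0.18489,-16.30406,1.92049
43,0.33393,1.82048,2.61604,1.48654,1.59061,-0.00419,-0.12053,0.52143,0.20841,-0.39072,-15.87181,1.85182
44,0.36318,1.85090,2.61569,1.43721,1.45048,-0.03048,-0.12586,0.51873,0.19573,-0.59621,-15.42592,1.77352
45,0.39143,1.87859,2.61471,1.38724,1.31755,-0.06788,-0.13129,0.51583,0.18423,-0.79385,-14.98088,1.70854
46,0.41868,1.90373,2.61305,1.33647,1.19476,-0.09816,-0.13676,0.51280,0.17381,,,
# max |trq| (N·m): 20.07914


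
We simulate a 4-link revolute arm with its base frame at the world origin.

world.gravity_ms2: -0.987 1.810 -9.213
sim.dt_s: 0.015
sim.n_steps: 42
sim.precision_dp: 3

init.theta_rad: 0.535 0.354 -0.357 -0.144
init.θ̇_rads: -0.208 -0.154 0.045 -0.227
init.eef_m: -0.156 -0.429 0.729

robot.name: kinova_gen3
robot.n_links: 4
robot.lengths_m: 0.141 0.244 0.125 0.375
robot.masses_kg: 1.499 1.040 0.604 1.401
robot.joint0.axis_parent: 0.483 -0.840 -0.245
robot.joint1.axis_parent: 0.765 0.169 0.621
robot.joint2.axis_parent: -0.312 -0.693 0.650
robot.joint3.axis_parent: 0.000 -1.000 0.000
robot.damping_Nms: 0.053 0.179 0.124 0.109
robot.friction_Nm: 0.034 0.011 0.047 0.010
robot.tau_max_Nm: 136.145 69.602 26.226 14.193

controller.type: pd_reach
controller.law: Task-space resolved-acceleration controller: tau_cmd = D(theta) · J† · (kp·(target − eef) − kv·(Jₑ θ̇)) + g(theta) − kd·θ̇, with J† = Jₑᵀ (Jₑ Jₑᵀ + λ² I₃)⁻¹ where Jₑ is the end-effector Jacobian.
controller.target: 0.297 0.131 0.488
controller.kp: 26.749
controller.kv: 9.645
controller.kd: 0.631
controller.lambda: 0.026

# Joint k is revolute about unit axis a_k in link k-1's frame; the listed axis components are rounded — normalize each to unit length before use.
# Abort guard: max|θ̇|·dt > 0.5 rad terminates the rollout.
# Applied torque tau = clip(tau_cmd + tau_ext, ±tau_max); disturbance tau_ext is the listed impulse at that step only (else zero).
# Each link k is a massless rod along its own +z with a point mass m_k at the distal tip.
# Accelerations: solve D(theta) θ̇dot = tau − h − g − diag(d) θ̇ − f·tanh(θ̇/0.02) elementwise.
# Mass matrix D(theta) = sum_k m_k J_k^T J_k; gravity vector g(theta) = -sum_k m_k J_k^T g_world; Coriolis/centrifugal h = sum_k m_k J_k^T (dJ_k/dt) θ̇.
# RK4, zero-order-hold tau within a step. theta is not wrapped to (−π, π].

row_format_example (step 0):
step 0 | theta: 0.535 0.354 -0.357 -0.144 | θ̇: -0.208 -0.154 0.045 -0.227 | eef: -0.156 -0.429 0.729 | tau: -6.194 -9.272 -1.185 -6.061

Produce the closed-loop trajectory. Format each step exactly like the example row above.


step 1 | theta: 0.538 0.339 -0.365 -0.163 | θ̇: 0.554 -1.761 -0.977 -2.349 | eef: -0.152 -0.426 0.730 | tau: -8.067 -7.011 -0.207 -3.849
step 2 | theta: 0.549 0.306 -0.381 -0.209 | θ̇: 0.946 -2.720 -1.167 -3.841 | eef: -0.147 -0.420 0.729 | tau: -11.082 -5.067 0.206 -2.251
step 3 | theta: 0.564 0.261 -0.398 -0.272 | θ̇: 1.020 -3.287 -1.128 -4.505 | eef: -0.140 -0.413 0.727 | tau: -13.792 -3.603 0.541 -1.297
step 4 | theta: 0.578 0.210 -0.413 -0.341 | θ̇: 0.906 -3.532 -0.918 -4.673 | eef: -0.134 -0.404 0.724 | tau: -15.523 -2.623 0.838 -0.688
step 5 | theta: 0.590 0.157 -0.425 -0.410 | θ̇: 0.707 -3.585 -0.690 -4.546 | eef: -0.127 -0.395 0.720 | tau: -16.334 -2.006 1.159 -0.272
step 6 | theta: 0.599 0.103 -0.434 -0.476 | θ̇: 0.482 -3.533 -0.484 -4.292 | eef: -0.119 -0.385 0.717 | tau: -16.458 -1.623 1.483 0.063
step 7 | theta: 0.605 0.051 -0.440 -0.538 | θ̇: 0.263 -3.433 -0.312 -4.002 | eef: -0.112 -0.376 0.713 | tau: -16.115 -1.376 1.785 0.368
step 8 | theta: 0.607 0.001 -0.443 -0.596 | θ̇: 0.060 -3.314 -0.173 -3.717 | eef: -0.104 -0.365 0.709 | tau: -15.472 -1.206 2.049 0.662
step 9 | theta: 0.607 -0.048 -0.445 -0.650 | θ̇: -0.122 -3.191 -0.058 -3.456 | eef: -0.095 -0.355 0.706 | tau: -14.647 -1.076 2.264 0.950
step 10 | theta: 0.604 -0.095 -0.445 -0.700 | θ̇: -0.288 -3.075 0.022 -3.210 | eef: -0.086 -0.345 0.703 | tau: -13.726 -0.972 2.443 1.222
step 11 | theta: 0.598 -0.140 -0.444 -0.746 | θ̇: -0.437 -2.970 0.076 -2.980 | eef: -0.077 -0.334 0.700 | tau: -12.757 -0.882 2.585 1.479
step 12 | theta: 0.591 -0.184 -0.443 -0.790 | θ̇: -0.569 -2.867 0.125 -2.778 | eef: -0.067 -0.323 0.698 | tau: -11.753 -0.795 2.675 1.725
step 13 | theta: 0.581 -0.226 -0.440 -0.830 | θ̇: -0.687 -2.767 0.165 -2.595 | eef: -0.057 -0.312 0.696 | tau: -10.742 -0.706 2.717 1.955
step 14 | theta: 0.570 -0.267 -0.438 -0.868 | θ̇: -0.791 -2.673 0.198 -2.426 | eef: -0.046 -0.301 0.694 | tau: -9.741 -0.616 2.720 2.165
step 15 | theta: 0.558 -0.306 -0.434 -0.903 | θ̇: -0.883 -2.582 0.223 -2.269 | eef: -0.035 -0.290 0.692 | tau: -8.759 -0.523 2.689 2.353
step 16 | theta: 0.544 -0.344 -0.431 -0.936 | θ̇: -0.965 -2.496 0.240 -2.122 | eef: -0.024 -0.279 0.691 | tau: -7.805 -0.426 2.629 2.519
step 17 | theta: 0.529 -0.381 -0.427 -0.966 | θ̇: -1.036 -2.414 0.251 -1.982 | eef: -0.013 -0.268 0.689 | tau: -6.882 -0.325 2.544 2.665
step 18 | theta: 0.513 -0.417 -0.423 -0.995 | θ̇: -1.098 -2.336 0.256 -1.851 | eef: -0.001 -0.257 0.688 | tau: -5.993 -0.221 2.439 2.790
step 19 | theta: 0.496 -0.451 -0.419 -1.022 | θ̇: -1.152 -2.262 0.256 -1.726 | eef: 0.011 -0.245 0.686 | tau: -5.139 -0.112 2.316 2.896
step 20 | theta: 0.478 -0.484 -0.416 -1.047 | θ̇: -1.198 -2.192 0.251 -1.607 | eef: 0.022 -0.234 0.685 | tau: -4.320 -0.000 2.179 2.985
step 21 | theta: 0.460 -0.517 -0.412 -1.070 | θ̇: -1.237 -2.126 0.243 -1.495 | eef: 0.034 -0.223 0.683 | tau: -3.536 0.115 2.031 3.057
step 22 | theta: 0.441 -0.548 -0.408 -1.092 | θ̇: -1.269 -2.064 0.231 -1.389 | eef: 0.046 -0.212 0.681 | tau: -2.787 0.234 1.874 3.115
step 23 | theta: 0.422 -0.579 -0.405 -1.112 | θ̇: -1.294 -2.005 0.216 -1.289 | eef: 0.058 -0.201 0.680 | tau: -2.070 0.355 1.709 3.158
step 24 | theta: 0.402 -0.608 -0.402 -1.131 | θ̇: -1.314 -1.949 0.199 -1.195 | eef: 0.070 -0.190 0.678 | tau: -1.386 0.479 1.540 3.189
step 25 | theta: 0.383 -0.637 -0.399 -1.148 | θ̇: -1.329 -1.897 0.180 -1.107 | eef: 0.081 -0.179 0.676 | tau: -0.734 0.604 1.367 3.209
step 26 | theta: 0.363 -0.665 -0.396 -1.164 | θ̇: -1.338 -1.848 0.160 -1.025 | eef: 0.093 -0.168 0.674 | tau: -0.111 0.730 1.192 3.218
step 27 | theta: 0.342 -0.693 -0.394 -1.179 | θ̇: -1.343 -1.802 0.138 -0.948 | eef: 0.104 -0.157 0.672 | tau: 0.482 0.857 1.015 3.218
step 28 | theta: 0.322 -0.719 -0.392 -1.192 | θ̇: -1.344 -1.758 0.115 -0.876 | eef: 0.115 -0.146 0.669 | tau: 1.048 0.985 0.839 3.210
step 29 | theta: 0.302 -0.745 -0.391 -1.205 | θ̇: -1.342 -1.716 0.092 -0.810 | eef: 0.126 -0.136 0.667 | tau: 1.587 1.112 0.664 3.194
step 30 | theta: 0.282 -0.771 -0.390 -1.217 | θ̇: -1.336 -1.677 0.069 -0.749 | eef: 0.137 -0.126 0.664 | tau: 2.100 1.238 0.491 3.171
step 31 | theta: 0.262 -0.796 -0.389 -1.227 | θ̇: -1.326 -1.640 0.045 -0.692 | eef: 0.147 -0.116 0.661 | tau: 2.588 1.364 0.321 3.143
step 32 | theta: 0.242 -0.820 -0.388 -1.237 | θ̇: -1.314 -1.604 0.022 -0.641 | eef: 0.157 -0.106 0.658 | tau: 3.054 1.488 0.153 3.110
step 33 | theta: 0.223 -0.844 -0.388 -1.247 | θ̇: -1.298 -1.569 0.005 -0.598 | eef: 0.167 -0.096 0.655 | tau: 3.503 1.614 -0.017 3.075
step 34 | theta: 0.203 -0.867 -0.388 -1.255 | θ̇: -1.277 -1.536 -0.006 -0.564 | eef: 0.177 -0.087 0.652 | tau: 3.935 1.742 -0.191 3.038
step 35 | theta: 0.184 -0.890 -0.388 -1.264 | θ̇: -1.254 -1.503 -0.014 -0.533 | eef: 0.186 -0.077 0.648 | tau: 4.348 1.867 -0.362 2.997
step 36 | theta: 0.166 -0.912 -0.388 -1.271 | θ̇: -1.229 -1.470 -0.023 -0.504 | eef: 0.195 -0.068 0.645 | tau: 4.738 1.988 -0.526 2.952
step 37 | theta: 0.148 -0.934 -0.389 -1.279 | θ̇: -1.203 -1.437 -0.033 -0.477 | eef: 0.203 -0.059 0.641 | tau: 5.105 2.104 -0.683 2.902
step 38 | theta: 0.130 -0.955 -0.389 -1.286 | θ̇: -1.177 -1.404 -0.044 -0.450 | eef: 0.211 -0.051 0.638 | tau: 5.449 2.214 -0.831 2.850
step 39 | theta: 0.112 -0.976 -0.390 -1.292 | θ̇: -1.149 -1.373 -0.056 -0.425 | eef: 0.219 -0.042 0.634 | tau: 5.772 2.319 -0.971 2.795
step 40 | theta: 0.095 -0.996 -0.391 -1.298 | θ̇: -1.122 -1.341 -0.068 -0.402 | eef: 0.227 -0.034 0.630 | tau: 6.074 2.420 -1.102 2.740
step 41 | theta: 0.079 -1.016 -0.392 -1.304 | θ̇: -1.093 -1.311 -0.081 -0.381 | eef: 0.234 -0.026 0.626 | tau: 6.358 2.516 -1.226 2.684
step 42 | theta: 0.062 -1.036 -0.393 -1.310 | θ̇: -1.065 -1.281 -0.093 -0.362 | eef: 0.241 -0.018 0.622


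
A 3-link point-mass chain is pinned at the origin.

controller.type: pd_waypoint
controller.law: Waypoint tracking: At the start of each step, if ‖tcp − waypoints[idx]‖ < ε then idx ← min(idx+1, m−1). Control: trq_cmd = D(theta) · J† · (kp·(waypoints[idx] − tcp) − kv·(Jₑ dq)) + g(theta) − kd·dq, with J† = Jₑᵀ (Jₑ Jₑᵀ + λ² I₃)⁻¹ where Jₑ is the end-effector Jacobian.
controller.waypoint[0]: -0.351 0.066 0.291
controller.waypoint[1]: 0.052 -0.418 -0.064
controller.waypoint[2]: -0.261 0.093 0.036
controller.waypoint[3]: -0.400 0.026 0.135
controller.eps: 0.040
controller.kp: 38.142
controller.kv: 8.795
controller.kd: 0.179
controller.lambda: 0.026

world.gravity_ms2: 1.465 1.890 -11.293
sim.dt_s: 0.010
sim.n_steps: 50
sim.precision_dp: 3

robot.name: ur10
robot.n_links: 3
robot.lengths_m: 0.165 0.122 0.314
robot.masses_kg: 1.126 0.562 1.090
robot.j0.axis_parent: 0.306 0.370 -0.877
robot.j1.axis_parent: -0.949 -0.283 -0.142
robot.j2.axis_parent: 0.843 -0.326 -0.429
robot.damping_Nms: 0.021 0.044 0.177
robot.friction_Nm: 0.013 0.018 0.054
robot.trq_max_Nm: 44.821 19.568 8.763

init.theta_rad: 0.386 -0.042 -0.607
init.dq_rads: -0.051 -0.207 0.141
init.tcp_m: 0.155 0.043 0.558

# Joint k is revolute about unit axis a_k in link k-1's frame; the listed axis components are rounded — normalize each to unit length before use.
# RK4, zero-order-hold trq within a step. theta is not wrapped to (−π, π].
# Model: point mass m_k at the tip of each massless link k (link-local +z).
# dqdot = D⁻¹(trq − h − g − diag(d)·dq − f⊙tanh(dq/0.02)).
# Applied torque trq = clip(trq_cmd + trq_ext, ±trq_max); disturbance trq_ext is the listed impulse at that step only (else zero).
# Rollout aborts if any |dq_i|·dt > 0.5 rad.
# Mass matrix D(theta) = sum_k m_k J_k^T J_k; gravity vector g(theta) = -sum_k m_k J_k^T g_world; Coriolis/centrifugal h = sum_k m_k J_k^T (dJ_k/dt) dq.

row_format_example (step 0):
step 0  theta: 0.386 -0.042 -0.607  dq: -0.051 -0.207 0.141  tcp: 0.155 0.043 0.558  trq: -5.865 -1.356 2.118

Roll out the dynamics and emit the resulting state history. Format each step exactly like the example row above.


step 1  theta: 0.380 -0.054 -0.615  dq: -1.064 -1.976 -1.544  tcp: 0.154 0.042 0.558  trq: -5.176 -1.055 2.323
step 2  theta: 0.367 -0.075 -0.631  dq: -1.528 -2.300 -1.589  tcp: 0.151 0.041 0.558  trq: -4.624 -0.954 2.147
step 3  theta: 0.350 -0.099 -0.646  dq: -1.917 -2.477 -1.498  tcp: 0.148 0.041 0.559  trq: -4.133 -0.855 1.951
step 4  theta: 0.329 -0.124 -0.660  dq: -2.272 -2.616 -1.392  tcp: 0.143 0.041 0.560  trq: -3.690 -0.747 1.764
step 5  theta: 0.305 -0.151 -0.674  dq: -2.603 -2.728 -1.285  tcp: 0.138 0.041 0.561  trq: -3.290 -0.634 1.590
step 6  theta: 0.277 -0.179 -0.686  dq: -2.913 -2.818 -1.177  tcp: 0.132 0.042 0.562  trq: -2.930 -0.519 1.429
step 7  theta: 0.247 -0.207 -0.697  dq: -3.204 -2.885 -1.070  tcp: 0.126 0.042 0.564  trq: -2.605 -0.403 1.280
step 8  theta: 0.213 -0.236 -0.707  dq: -3.478 -2.933 -0.965  tcp: 0.119 0.043 0.565  trq: -2.312 -0.290 1.144
step 9  theta: 0.177 -0.265 -0.716  dq: -3.735 -2.961 -0.861  tcp: 0.111 0.044 0.566  trq: -2.047 -0.180 1.021
step 10  theta: 0.139 -0.295 -0.724  dq: -3.976 -2.971 -0.760  tcp: 0.103 0.045 0.568  trq: -1.808 -0.076 0.910
step 11  theta: 0.098 -0.325 -0.731  dq: -4.199 -2.964 -0.661  tcp: 0.095 0.046 0.569  trq: -1.593 0.022 0.811
step 12  theta: 0.055 -0.354 -0.738  dq: -4.404 -2.939 -0.566  tcp: 0.086 0.047 0.570  trq: -1.400 0.112 0.723
step 13  theta: 0.010 -0.383 -0.743  dq: -4.590 -2.897 -0.475  tcp: 0.078 0.049 0.572  trq: -1.226 0.193 0.647
step 14  theta: -0.037 -0.412 -0.747  dq: -4.753 -2.838 -0.389  tcp: 0.069 0.050 0.572  trq: -1.071 0.265 0.582
step 15  theta: -0.085 -0.440 -0.750  dq: -4.891 -2.763 -0.310  tcp: 0.060 0.052 0.573  trq: -0.932 0.327 0.529
step 16  theta: -0.134 -0.467 -0.753  dq: -5.003 -2.672 -0.240  tcp: 0.051 0.054 0.574  trq: -0.809 0.378 0.487
step 17  theta: -0.185 -0.493 -0.755  dq: -5.085 -2.567 -0.179  tcp: 0.042 0.056 0.574  trq: -0.700 0.419 0.456
step 18  theta: -0.236 -0.518 -0.757  dq: -5.138 -2.449 -0.131  tcp: 0.033 0.059 0.574  trq: -0.602 0.447 0.436
step 19  theta: -0.287 -0.542 -0.758  dq: -5.159 -2.320 -0.096  tcp: 0.024 0.061 0.574  trq: -0.514 0.464 0.428
step 20  theta: -0.339 -0.564 -0.759  dq: -5.151 -2.183 -0.077  tcp: 0.015 0.064 0.574  trq: -0.433 0.468 0.430
step 21  theta: -0.390 -0.585 -0.759  dq: -5.115 -2.041 -0.073  tcp: 0.006 0.067 0.573  trq: -0.357 0.459 0.443
step 22  theta: -0.441 -0.605 -0.760  dq: -5.054 -1.897 -0.084  tcp: -0.003 0.070 0.573  trq: -0.283 0.437 0.467
step 23  theta: -0.491 -0.623 -0.761  dq: -4.973 -1.755 -0.110  tcp: -0.013 0.074 0.572  trq: -0.208 0.403 0.500
step 24  theta: -0.540 -0.640 -0.762  dq: -4.876 -1.617 -0.148  tcp: -0.022 0.077 0.571  trq: -0.129 0.355 0.542
step 25  theta: -0.588 -0.655 -0.764  dq: -4.766 -1.484 -0.197  tcp: -0.031 0.081 0.570  trq: -0.045 0.294 0.592
step 26  theta: -0.635 -0.670 -0.766  dq: -4.649 -1.357 -0.253  tcp: -0.041 0.084 0.568  trq: 0.047 0.221 0.649
step 27  theta: -0.681 -0.683 -0.769  dq: -4.524 -1.238 -0.314  tcp: -0.050 0.088 0.566  trq: 0.146 0.136 0.712
step 28  theta: -0.726 -0.694 -0.772  dq: -4.395 -1.124 -0.379  tcp: -0.060 0.091 0.564  trq: 0.254 0.039 0.781
step 29  theta: -0.769 -0.705 -0.776  dq: -4.261 -1.015 -0.444  tcp: -0.070 0.095 0.562  trq: 0.369 -0.068 0.854
step 30  theta: -0.811 -0.715 -0.781  dq: -4.122 -0.910 -0.510  tcp: -0.080 0.098 0.560  trq: 0.491 -0.185 0.931
step 31  theta: -0.851 -0.723 -0.787  dq: -3.977 -0.807 -0.575  tcp: -0.090 0.101 0.557  trq: 0.619 -0.311 1.012
step 32  theta: -0.890 -0.731 -0.793  dq: -3.826 -0.706 -0.638  tcp: -0.101 0.104 0.554  trq: 0.750 -0.444 1.095
step 33  theta: -0.928 -0.737 -0.799  dq: -3.668 -0.606 -0.700  tcp: -0.111 0.107 0.552  trq: 0.884 -0.583 1.180
step 34  theta: -0.964 -0.743 -0.807  dq: -3.502 -0.506 -0.759  tcp: -0.121 0.110 0.548  trq: 1.019 -0.727 1.267
step 35  theta: -0.998 -0.747 -0.815  dq: -3.331 -0.405 -0.816  tcp: -0.132 0.112 0.545  trq: 1.153 -0.874 1.355
step 36  theta: -1.030 -0.751 -0.823  dq: -3.152 -0.304 -0.870  tcp: -0.142 0.114 0.542  trq: 1.284 -1.023 1.443
step 37  theta: -1.061 -0.754 -0.832  dq: -2.969 -0.203 -0.920  tcp: -0.152 0.116 0.538  trq: 1.411 -1.172 1.531
step 38  theta: -1.090 -0.755 -0.841  dq: -2.783 -0.102 -0.965  tcp: -0.163 0.117 0.534  trq: 1.533 -1.321 1.618
step 39  theta: -1.117 -0.756 -0.851  dq: -2.598 -0.006 -1.009  tcp: -0.173 0.118 0.530  trq: 1.649 -1.466 1.704
step 40  theta: -1.142 -0.755 -0.862  dq: -2.431 0.058 -1.066  tcp: -0.183 0.119 0.526  trq: 1.759 -1.600 1.791
step 41  theta: -1.165 -0.754 -0.873  dq: -2.261 0.129 -1.110  tcp: -0.193 0.120 0.522  trq: 1.860 -1.732 1.874
step 42  theta: -1.187 -0.753 -0.884  dq: -2.091 0.206 -1.140  tcp: -0.202 0.121 0.518  trq: 1.952 -1.859 1.952
step 43  theta: -1.207 -0.750 -0.895  dq: -1.926 0.280 -1.162  tcp: -0.212 0.121 0.513  trq: 2.033 -1.982 2.026
step 44  theta: -1.226 -0.747 -0.907  dq: -1.770 0.348 -1.179  tcp: -0.221 0.121 0.509  trq: 2.106 -2.099 2.098
step 45  theta: -1.243 -0.744 -0.919  dq: -1.623 0.409 -1.191  tcp: -0.230 0.121 0.504  trq: 2.170 -2.210 2.166
step 46  theta: -1.258 -0.739 -0.931  dq: -1.486 0.461 -1.199  tcp: -0.239 0.121 0.500  trq: 2.227 -2.314 2.231
step 47  theta: -1.272 -0.734 -0.943  dq: -1.361 0.504 -1.203  tcp: -0.247 0.121 0.495  trq: 2.276 -2.412 2.293
step 48  theta: -1.285 -0.729 -0.955  dq: -1.247 0.540 -1.204  tcp: -0.255 0.120 0.490  trq: 2.318 -2.504 2.352
step 49  theta: -1.297 -0.724 -0.967  dq: -1.144 0.567 -1.202  tcp: -0.263 0.120 0.485  trq: 2.354 -2.590 2.408
step 50  theta: -1.308 -0.718 -0.979  dq: -1.050 0.587 -1.197  tcp: -0.271 0.119 0.481


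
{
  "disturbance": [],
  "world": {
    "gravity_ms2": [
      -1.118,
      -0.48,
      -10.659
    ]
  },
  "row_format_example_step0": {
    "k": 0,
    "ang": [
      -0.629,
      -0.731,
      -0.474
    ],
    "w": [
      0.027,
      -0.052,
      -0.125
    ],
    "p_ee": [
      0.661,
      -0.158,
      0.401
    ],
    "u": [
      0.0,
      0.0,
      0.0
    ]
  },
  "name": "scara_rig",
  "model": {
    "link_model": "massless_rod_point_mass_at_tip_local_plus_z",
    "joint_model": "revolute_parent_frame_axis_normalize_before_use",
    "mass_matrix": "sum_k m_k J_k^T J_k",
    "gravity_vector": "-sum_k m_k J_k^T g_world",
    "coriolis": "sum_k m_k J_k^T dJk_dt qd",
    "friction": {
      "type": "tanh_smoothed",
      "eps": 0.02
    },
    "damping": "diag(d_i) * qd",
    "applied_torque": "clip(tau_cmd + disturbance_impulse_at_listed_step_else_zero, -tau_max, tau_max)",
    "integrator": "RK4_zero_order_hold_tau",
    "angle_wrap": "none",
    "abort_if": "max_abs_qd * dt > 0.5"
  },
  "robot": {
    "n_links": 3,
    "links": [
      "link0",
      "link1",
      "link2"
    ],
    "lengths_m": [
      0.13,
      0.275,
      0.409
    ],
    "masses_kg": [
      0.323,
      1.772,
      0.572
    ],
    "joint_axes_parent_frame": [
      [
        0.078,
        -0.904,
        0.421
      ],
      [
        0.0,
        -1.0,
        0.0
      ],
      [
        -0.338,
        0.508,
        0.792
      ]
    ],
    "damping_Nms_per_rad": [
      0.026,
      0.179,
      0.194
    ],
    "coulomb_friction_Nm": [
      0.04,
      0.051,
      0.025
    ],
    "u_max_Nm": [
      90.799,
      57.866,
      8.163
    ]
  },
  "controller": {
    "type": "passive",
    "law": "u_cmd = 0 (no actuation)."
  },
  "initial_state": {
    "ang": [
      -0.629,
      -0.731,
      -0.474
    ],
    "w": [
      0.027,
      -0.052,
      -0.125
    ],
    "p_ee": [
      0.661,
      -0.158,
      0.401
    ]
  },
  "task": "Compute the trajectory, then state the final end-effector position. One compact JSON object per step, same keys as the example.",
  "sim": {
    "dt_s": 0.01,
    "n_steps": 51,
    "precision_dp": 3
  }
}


{"k":1,"ang":[-0.628,-0.734,-0.478],"w":[0.198,-0.592,-0.729],"p_ee":[0.661,-0.158,0.401],"u":[0.0,0.0,0.0]}
{"k":2,"ang":[-0.625,-0.742,-0.488],"w":[0.291,-1.015,-1.198],"p_ee":[0.661,-0.158,0.399],"u":[0.0,0.0,0.0]}
{"k":3,"ang":[-0.622,-0.754,-0.502],"w":[0.32,-1.342,-1.562],"p_ee":[0.662,-0.159,0.397],"u":[0.0,0.0,0.0]}
{"k":4,"ang":[-0.619,-0.769,-0.519],"w":[0.296,-1.592,-1.846],"p_ee":[0.662,-0.16,0.394],"u":[0.0,0.0,0.0]}
{"k":5,"ang":[-0.616,-0.786,-0.539],"w":[0.229,-1.782,-2.066],"p_ee":[0.663,-0.161,0.389],"u":[0.0,0.0,0.0]}
{"k":6,"ang":[-0.615,-0.805,-0.56],"w":[0.129,-1.926,-2.239],"p_ee":[0.665,-0.163,0.383],"u":[0.0,0.0,0.0]}
{"k":7,"ang":[-0.614,-0.824,-0.583],"w":[0.003,-2.035,-2.375],"p_ee":[0.666,-0.164,0.376],"u":[0.0,0.0,0.0]}
{"k":8,"ang":[-0.615,-0.845,-0.608],"w":[-0.128,-2.135,-2.488],"p_ee":[0.668,-0.166,0.368],"u":[0.0,0.0,0.0]}
{"k":9,"ang":[-0.617,-0.867,-0.633],"w":[-0.28,-2.209,-2.575],"p_ee":[0.671,-0.169,0.359],"u":[0.0,0.0,0.0]}
{"k":10,"ang":[-0.62,-0.889,-0.659],"w":[-0.451,-2.259,-2.641],"p_ee":[0.673,-0.171,0.349],"u":[0.0,0.0,0.0]}
{"k":11,"ang":[-0.626,-0.912,-0.686],"w":[-0.64,-2.288,-2.689],"p_ee":[0.676,-0.174,0.337],"u":[0.0,0.0,0.0]}
{"k":12,"ang":[-0.633,-0.935,-0.713],"w":[-0.844,-2.299,-2.723],"p_ee":[0.679,-0.178,0.324],"u":[0.0,0.0,0.0]}
{"k":13,"ang":[-0.643,-0.958,-0.74],"w":[-1.064,-2.294,-2.746],"p_ee":[0.683,-0.181,0.31],"u":[0.0,0.0,0.0]}
{"k":14,"ang":[-0.654,-0.981,-0.768],"w":[-1.299,-2.273,-2.759],"p_ee":[0.686,-0.186,0.294],"u":[0.0,0.0,0.0]}
{"k":15,"ang":[-0.669,-1.003,-0.795],"w":[-1.548,-2.237,-2.766],"p_ee":[0.689,-0.19,0.278],"u":[0.0,0.0,0.0]}
{"k":16,"ang":[-0.685,-1.026,-0.823],"w":[-1.811,-2.185,-2.766],"p_ee":[0.693,-0.195,0.259],"u":[0.0,0.0,0.0]}
{"k":17,"ang":[-0.705,-1.047,-0.851],"w":[-2.09,-2.118,-2.761],"p_ee":[0.696,-0.201,0.24],"u":[0.0,0.0,0.0]}
{"k":18,"ang":[-0.727,-1.068,-0.878],"w":[-2.383,-2.035,-2.752],"p_ee":[0.699,-0.207,0.219],"u":[0.0,0.0,0.0]}
{"k":19,"ang":[-0.753,-1.088,-0.906],"w":[-2.693,-1.935,-2.739],"p_ee":[0.701,-0.214,0.197],"u":[0.0,0.0,0.0]}
{"k":20,"ang":[-0.781,-1.106,-0.933],"w":[-3.018,-1.817,-2.724],"p_ee":[0.702,-0.222,0.173],"u":[0.0,0.0,0.0]}
{"k":21,"ang":[-0.813,-1.124,-0.96],"w":[-3.36,-1.68,-2.705],"p_ee":[0.703,-0.23,0.148],"u":[0.0,0.0,0.0]}
{"k":22,"ang":[-0.848,-1.14,-0.987],"w":[-3.719,-1.523,-2.684],"p_ee":[0.703,-0.239,0.122],"u":[0.0,0.0,0.0]}
{"k":23,"ang":[-0.887,-1.154,-1.014],"w":[-4.095,-1.344,-2.659],"p_ee":[0.702,-0.249,0.094],"u":[0.0,0.0,0.0]}
{"k":24,"ang":[-0.93,-1.167,-1.04],"w":[-4.489,-1.141,-2.631],"p_ee":[0.7,-0.259,0.066],"u":[0.0,0.0,0.0]}
{"k":25,"ang":[-0.977,-1.177,-1.066],"w":[-4.9,-0.914,-2.599],"p_ee":[0.696,-0.271,0.036],"u":[0.0,0.0,0.0]}
{"k":26,"ang":[-1.028,-1.185,-1.092],"w":[-5.328,-0.661,-2.562],"p_ee":[0.691,-0.283,0.006],"u":[0.0,0.0,0.0]}
{"k":27,"ang":[-1.084,-1.19,-1.118],"w":[-5.773,-0.379,-2.519],"p_ee":[0.683,-0.296,-0.026],"u":[0.0,0.0,0.0]}
{"k":28,"ang":[-1.144,-1.192,-1.143],"w":[-6.235,-0.069,-2.467],"p_ee":[0.674,-0.31,-0.058],"u":[0.0,0.0,0.0]}
{"k":29,"ang":[-1.209,-1.192,-1.167],"w":[-6.698,0.254,-2.41],"p_ee":[0.663,-0.325,-0.09],"u":[0.0,0.0,0.0]}
{"k":30,"ang":[-1.278,-1.187,-1.191],"w":[-7.173,0.607,-2.341],"p_ee":[0.649,-0.341,-0.122],"u":[0.0,0.0,0.0]}
{"k":31,"ang":[-1.352,-1.179,-1.214],"w":[-7.663,0.993,-2.257],"p_ee":[0.633,-0.357,-0.155],"u":[0.0,0.0,0.0]}
{"k":32,"ang":[-1.431,-1.167,-1.236],"w":[-8.166,1.415,-2.157],"p_ee":[0.615,-0.374,-0.187],"u":[0.0,0.0,0.0]}
{"k":33,"ang":[-1.516,-1.151,-1.257],"w":[-8.683,1.875,-2.036],"p_ee":[0.594,-0.391,-0.219],"u":[0.0,0.0,0.0]}
{"k":34,"ang":[-1.605,-1.13,-1.276],"w":[-9.212,2.373,-1.891],"p_ee":[0.57,-0.409,-0.249],"u":[0.0,0.0,0.0]}
{"k":35,"ang":[-1.7,-1.103,-1.295],"w":[-9.755,2.915,-1.714],"p_ee":[0.544,-0.427,-0.279],"u":[0.0,0.0,0.0]}
{"k":36,"ang":[-1.8,-1.071,-1.311],"w":[-10.311,3.502,-1.501],"p_ee":[0.515,-0.445,-0.308],"u":[0.0,0.0,0.0]}
{"k":37,"ang":[-1.906,-1.033,-1.324],"w":[-10.884,4.141,-1.243],"p_ee":[0.484,-0.463,-0.334],"u":[0.0,0.0,0.0]}
{"k":38,"ang":[-2.018,-0.988,-1.335],"w":[-11.479,4.84,-0.927],"p_ee":[0.451,-0.481,-0.359],"u":[0.0,0.0,0.0]}
{"k":39,"ang":[-2.136,-0.936,-1.343],"w":[-12.101,5.609,-0.538],"p_ee":[0.415,-0.499,-0.382],"u":[0.0,0.0,0.0]}
{"k":40,"ang":[-2.26,-0.876,-1.346],"w":[-12.761,6.465,-0.056],"p_ee":[0.378,-0.516,-0.403],"u":[0.0,0.0,0.0]}
{"k":41,"ang":[-2.391,-0.806,-1.344],"w":[-13.472,7.423,0.531],"p_ee":[0.338,-0.532,-0.422],"u":[0.0,0.0,0.0]}
{"k":42,"ang":[-2.53,-0.727,-1.335],"w":[-14.242,8.506,1.279],"p_ee":[0.298,-0.547,-0.438],"u":[0.0,0.0,0.0]}
{"k":43,"ang":[-2.676,-0.636,-1.317],"w":[-15.062,9.713,2.237],"p_ee":[0.256,-0.561,-0.452],"u":[0.0,0.0,0.0]}
{"k":44,"ang":[-2.831,-0.532,-1.289],"w":[-15.848,10.949,3.411],"p_ee":[0.213,-0.573,-0.465],"u":[0.0,0.0,0.0]}
{"k":45,"ang":[-2.992,-0.418,-1.249],"w":[-16.258,11.769,4.582],"p_ee":[0.168,-0.583,-0.475],"u":[0.0,0.0,0.0]}
{"k":46,"ang":[-3.152,-0.302,-1.2],"w":[-15.576,11.168,4.982],"p_ee":[0.123,-0.59,-0.484],"u":[0.0,0.0,0.0]}
{"k":47,"ang":[-3.3,-0.2,-1.154],"w":[-13.839,9.065,4.136],"p_ee":[0.076,-0.594,-0.491],"u":[0.0,0.0,0.0]}
{"k":48,"ang":[-3.43,-0.12,-1.118],"w":[-12.313,7.148,3.065],"p_ee":[0.029,-0.595,-0.494],"u":[0.0,0.0,0.0]}
{"k":49,"ang":[-3.548,-0.055,-1.091],"w":[-11.362,5.984,2.376],"p_ee":[-0.018,-0.595,-0.495],"u":[0.0,0.0,0.0]}
{"k":50,"ang":[-3.658,0.001,-1.07],"w":[-10.752,5.289,1.994],"p_ee":[-0.065,-0.592,-0.493],"u":[0.0,0.0,0.0]}
{"k":51,"ang":[-3.763,0.052,-1.051],"w":[-10.302,4.827,1.784],"p_ee":[-0.111,-0.589,-0.488]}
{"summary": "final p_ee position (m): -0.111 -0.589 -0.488"}


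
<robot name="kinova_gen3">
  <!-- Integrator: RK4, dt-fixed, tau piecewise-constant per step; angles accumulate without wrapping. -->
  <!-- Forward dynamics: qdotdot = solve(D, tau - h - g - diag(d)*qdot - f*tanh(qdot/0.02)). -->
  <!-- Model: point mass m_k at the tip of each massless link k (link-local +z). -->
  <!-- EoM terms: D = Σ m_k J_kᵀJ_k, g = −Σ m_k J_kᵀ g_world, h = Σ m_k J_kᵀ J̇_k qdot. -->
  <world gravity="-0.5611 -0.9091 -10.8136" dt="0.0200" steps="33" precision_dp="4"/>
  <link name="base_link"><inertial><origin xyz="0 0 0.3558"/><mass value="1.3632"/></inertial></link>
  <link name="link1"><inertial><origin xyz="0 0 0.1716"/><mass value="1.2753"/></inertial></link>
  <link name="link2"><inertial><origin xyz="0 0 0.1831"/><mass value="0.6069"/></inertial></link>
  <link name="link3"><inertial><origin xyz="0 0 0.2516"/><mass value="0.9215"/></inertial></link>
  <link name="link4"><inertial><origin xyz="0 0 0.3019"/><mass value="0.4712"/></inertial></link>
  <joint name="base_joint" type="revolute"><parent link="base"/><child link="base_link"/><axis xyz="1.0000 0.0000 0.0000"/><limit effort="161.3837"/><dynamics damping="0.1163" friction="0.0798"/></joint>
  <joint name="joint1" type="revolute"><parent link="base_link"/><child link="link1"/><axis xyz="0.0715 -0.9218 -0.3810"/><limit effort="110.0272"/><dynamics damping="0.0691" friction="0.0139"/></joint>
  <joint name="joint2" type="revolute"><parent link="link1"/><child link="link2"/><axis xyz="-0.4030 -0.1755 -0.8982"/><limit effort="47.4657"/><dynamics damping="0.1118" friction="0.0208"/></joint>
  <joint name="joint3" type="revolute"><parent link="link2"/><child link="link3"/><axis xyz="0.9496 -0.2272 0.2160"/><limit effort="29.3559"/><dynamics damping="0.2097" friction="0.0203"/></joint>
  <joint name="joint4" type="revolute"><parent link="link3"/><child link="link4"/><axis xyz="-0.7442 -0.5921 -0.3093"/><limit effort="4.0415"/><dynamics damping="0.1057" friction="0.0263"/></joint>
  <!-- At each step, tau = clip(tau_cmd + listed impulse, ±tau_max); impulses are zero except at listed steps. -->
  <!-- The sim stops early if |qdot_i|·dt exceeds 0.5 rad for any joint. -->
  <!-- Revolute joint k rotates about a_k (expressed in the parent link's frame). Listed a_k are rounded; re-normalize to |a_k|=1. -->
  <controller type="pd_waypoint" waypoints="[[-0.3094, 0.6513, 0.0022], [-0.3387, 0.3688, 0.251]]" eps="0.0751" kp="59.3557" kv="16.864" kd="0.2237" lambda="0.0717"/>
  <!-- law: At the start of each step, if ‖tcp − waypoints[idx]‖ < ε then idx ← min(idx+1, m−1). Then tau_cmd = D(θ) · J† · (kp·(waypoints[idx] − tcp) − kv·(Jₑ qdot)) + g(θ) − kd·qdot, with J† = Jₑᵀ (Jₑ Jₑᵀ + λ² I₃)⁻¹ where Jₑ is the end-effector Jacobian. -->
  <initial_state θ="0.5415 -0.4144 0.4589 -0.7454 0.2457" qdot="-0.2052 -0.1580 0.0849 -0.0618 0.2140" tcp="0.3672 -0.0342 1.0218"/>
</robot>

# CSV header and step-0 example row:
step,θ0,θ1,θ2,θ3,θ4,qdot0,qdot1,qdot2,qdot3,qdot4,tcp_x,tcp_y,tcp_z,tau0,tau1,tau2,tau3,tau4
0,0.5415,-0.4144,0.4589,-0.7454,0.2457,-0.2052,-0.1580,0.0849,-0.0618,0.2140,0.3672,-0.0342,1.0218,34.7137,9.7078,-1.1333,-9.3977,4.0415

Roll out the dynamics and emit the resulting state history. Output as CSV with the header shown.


step,θ0,θ1,θ2,θ3,θ4,qdot0,qdot1,qdot2,qdot3,qdot4,tcp_x,tcp_y,tcp_z,tau0,tau1,tau2,tau3,tau4
1,0.5451,-0.4050,0.4053,-0.8201,0.2155,0.5877,1.0707,-4.3505,-6.6252,-2.5400,0.3639,-0.0253,1.0107,10.2336,5.8296,0.2569,-6.7557,4.0415
2,0.5620,-0.3750,0.3478,-0.9529,0.1985,1.0704,1.9266,-1.7170,-6.7741,0.7669,0.3537,-0.0106,0.9821,-7.9477,3.1413,-1.0617,-4.2575,4.0415
3,0.5844,-0.3330,0.3235,-1.0846,0.2460,1.1561,2.2808,-0.8629,-6.4555,3.8999,0.3359,0.0097,0.9396,-24.3989,-0.1565,-1.6401,-1.6254,2.6878
4,0.6055,-0.2885,0.3043,-1.2091,0.3406,0.9532,2.1782,-1.0492,-6.0209,5.5236,0.3105,0.0322,0.8874,-37.9072,-2.5687,-1.8156,0.7423,0.7701
5,0.6206,-0.2485,0.2765,-1.3275,0.4485,0.5569,1.8349,-1.6625,-5.8224,5.3090,0.2799,0.0541,0.8301,-46.2545,-3.7886,-1.8666,2.6080,-0.3986
6,0.6267,-0.2161,0.2390,-1.4407,0.5482,0.0496,1.4226,-2.0537,-5.5189,4.7010,0.2471,0.0747,0.7720,-49.4780,-4.0084,-1.9369,4.1797,-1.2472
7,0.6221,-0.1919,0.1954,-1.5473,0.6349,-0.5103,1.0051,-2.2898,-5.1685,3.9876,0.2136,0.0944,0.7156,-49.4628,-3.7159,-1.9541,5.4186,-1.8240
8,0.6061,-0.1758,0.1483,-1.6466,0.7078,-1.0890,0.6124,-2.4227,-4.7796,3.3031,0.1808,0.1136,0.6623,-47.5879,-3.2175,-1.9077,6.3073,-2.1686
9,0.5786,-0.1671,0.0994,-1.7377,0.7679,-1.6645,0.2610,-2.4823,-4.3446,2.7133,0.1492,0.1326,0.6129,-44.7150,-2.6811,-1.8128,6.8529,-2.3237
10,0.5398,-0.1650,0.0498,-1.8195,0.8176,-2.2218,-0.0365,-2.4843,-3.8549,2.2514,0.1195,0.1514,0.5677,-41.2913,-2.1821,-1.6904,7.0785,-2.3314
11,0.4901,-0.1681,0.0007,-1.8911,0.8594,-2.7502,-0.2673,-2.4390,-3.3090,1.9321,0.0918,0.1704,0.5269,-37.4835,-1.7420,-1.5597,7.0178,-2.2285
12,0.4302,-0.1751,-0.0472,-1.9514,0.8962,-3.2403,-0.4269,-2.3567,-2.7117,1.7563,0.0664,0.1897,0.4904,-33.2775,-1.3503,-1.4321,6.7066,-2.0440
13,0.3610,-0.1846,-0.0933,-1.9993,0.9308,-3.6838,-0.5112,-2.2510,-2.0777,1.7117,0.0431,0.2097,0.4580,-28.5975,-0.9870,-1.3179,6.1874,-1.7990
14,0.2834,-0.1951,-0.1372,-2.0345,0.9655,-4.0724,-0.5202,-2.1400,-1.4273,1.7765,0.0219,0.2308,0.4293,-23.3727,-0.6324,-1.2252,5.5080,-1.5092
15,0.1988,-0.2050,-0.1790,-2.0567,1.0024,-4.3978,-0.4592,-2.0437,-0.7833,1.9219,0.0025,0.2533,0.4035,-17.5932,-0.2748,-1.1622,4.7228,-1.1871
16,0.1083,-0.2130,-0.2192,-2.0664,1.0426,-4.6527,-0.3388,-1.9796,-0.1674,2.1159,-0.0152,0.2774,0.3800,-11.3357,0.0853,-1.1379,3.8910,-0.8435
17,0.0135,-0.2182,-0.2586,-2.0642,1.0867,-4.8314,-0.1734,-1.9670,0.3902,2.3102,-0.0316,0.3031,0.3581,-4.6628,0.4476,-1.1639,3.0806,-0.4860
18,-0.0841,-0.2198,-0.2982,-2.0515,1.1347,-4.9298,0.0177,-1.9956,0.8915,2.4961,-0.0469,0.3300,0.3370,2.0985,0.7800,-1.2478,2.3421,-0.1319
19,-0.1828,-0.2175,-0.3388,-2.0294,1.1861,-4.9487,0.2130,-2.0592,1.3271,2.6462,-0.0614,0.3578,0.3161,8.7482,1.0680,-1.3943,1.7191,0.2080
20,-0.2812,-0.2114,-0.3808,-1.9993,1.2399,-4.8935,0.4002,-2.1482,1.6881,2.7377,-0.0752,0.3860,0.2951,15.1381,1.3030,-1.6075,1.2473,0.5235
21,-0.3778,-0.2017,-0.4248,-1.9627,1.2949,-4.7713,0.5691,-2.2492,1.9698,2.7567,-0.0885,0.4140,0.2738,21.1501,1.4822,-1.8829,0.9445,0.8045
22,-0.4714,-0.1889,-0.4708,-1.9212,1.3495,-4.5905,0.7157,-2.3473,2.1705,2.6979,-0.1013,0.4413,0.2521,26.6908,1.6023,-2.2084,0.8127,1.0424
23,-0.5608,-0.1733,-0.5186,-1.8765,1.4023,-4.3601,0.8407,-2.4270,2.2921,2.5643,-0.1139,0.4674,0.2301,31.6640,1.6516,-2.5640,0.8377,1.2307
24,-0.6453,-0.1554,-0.5677,-1.8301,1.4516,-4.0886,0.9468,-2.4728,2.3404,2.3662,-0.1262,0.4917,0.2080,35.9457,1.6071,-2.9226,0.9909,1.3665
25,-0.7239,-0.1356,-0.6173,-1.7833,1.4966,-3.7846,1.0352,-2.4717,2.3247,2.1195,-0.1382,0.5141,0.1861,39.3924,1.4433,-3.2538,1.2337,1.4498
26,-0.7963,-0.1143,-0.6662,-1.7374,1.5363,-3.4577,1.1040,-2.4167,2.2559,1.8432,-0.1501,0.5343,0.1648,41.8905,1.1502,-3.5318,1.5242,1.4847
27,-0.8621,-0.0918,-0.7136,-1.6933,1.5703,-3.1187,1.1490,-2.3091,2.1450,1.5564,-0.1618,0.5522,0.1444,43.4124,0.7457,-3.7410,1.8251,1.4775
28,-0.9210,-0.0687,-0.7583,-1.6517,1.5986,-2.7786,1.1665,-2.1582,2.0021,1.2760,-0.1731,0.5677,0.1251,44.0337,0.2723,-3.8785,2.1089,1.4366
29,-0.9732,-0.0455,-0.7998,-1.6132,1.6215,-2.4474,1.1556,-1.9782,1.8366,1.0144,-0.1841,0.5811,0.1073,43.9070,-0.2178,-3.9508,2.3584,1.3710
30,-1.0190,-0.0228,-0.8375,-1.5782,1.6394,-2.1335,1.1185,-1.7838,1.6574,0.7800,-0.1947,0.5924,0.0911,43.2171,-0.6784,-3.9699,2.5657,1.2889
31,-1.0588,-0.0010,-0.8712,-1.5469,1.6529,-1.8428,1.0603,-1.5878,1.4729,0.5768,-0.2046,0.6019,0.0766,42.1452,-1.0774,-3.9489,2.7290,1.1975
32,-1.0930,0.0194,-0.9011,-1.5192,1.6627,-1.5787,0.9872,-1.3994,1.2908,0.4062,-0.2140,0.6098,0.0637,40.8478,-1.3988,-3.9003,2.8509,1.1027
33,-1.1222,0.0383,-0.9274,-1.4951,1.6693,-1.3426,0.9054,-1.2246,1.1174,0.2668,-0.2227,0.6163,0.0525,,,,,
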